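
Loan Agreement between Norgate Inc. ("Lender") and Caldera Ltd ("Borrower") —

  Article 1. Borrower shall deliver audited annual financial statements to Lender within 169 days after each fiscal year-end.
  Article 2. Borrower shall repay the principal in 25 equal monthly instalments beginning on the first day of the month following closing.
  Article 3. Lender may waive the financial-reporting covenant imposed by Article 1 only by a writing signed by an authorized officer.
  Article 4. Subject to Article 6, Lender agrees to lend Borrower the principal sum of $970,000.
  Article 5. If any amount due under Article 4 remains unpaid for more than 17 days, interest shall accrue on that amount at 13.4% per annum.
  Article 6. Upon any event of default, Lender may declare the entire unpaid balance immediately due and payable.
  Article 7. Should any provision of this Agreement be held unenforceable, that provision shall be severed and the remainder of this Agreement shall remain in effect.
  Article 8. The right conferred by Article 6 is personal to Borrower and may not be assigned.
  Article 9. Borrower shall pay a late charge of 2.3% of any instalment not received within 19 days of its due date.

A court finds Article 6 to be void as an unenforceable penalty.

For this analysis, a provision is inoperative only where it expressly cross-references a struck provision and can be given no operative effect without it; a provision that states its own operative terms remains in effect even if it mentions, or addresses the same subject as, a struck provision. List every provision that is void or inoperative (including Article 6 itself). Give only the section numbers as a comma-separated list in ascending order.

Article 6 is struck. Article 8 operates only by reference to Article 6, so it falls with Article 6. Although Article 4 refers to Article 6, its operative terms do not depend on Article 6, so it remains in effect. Under the severability clause in Article 7, the remaining provisions continue in force. Article 1, Article 2, Article 3, Article 4, Article 5, Article 7, and Article 9 remain in effect.

6, 8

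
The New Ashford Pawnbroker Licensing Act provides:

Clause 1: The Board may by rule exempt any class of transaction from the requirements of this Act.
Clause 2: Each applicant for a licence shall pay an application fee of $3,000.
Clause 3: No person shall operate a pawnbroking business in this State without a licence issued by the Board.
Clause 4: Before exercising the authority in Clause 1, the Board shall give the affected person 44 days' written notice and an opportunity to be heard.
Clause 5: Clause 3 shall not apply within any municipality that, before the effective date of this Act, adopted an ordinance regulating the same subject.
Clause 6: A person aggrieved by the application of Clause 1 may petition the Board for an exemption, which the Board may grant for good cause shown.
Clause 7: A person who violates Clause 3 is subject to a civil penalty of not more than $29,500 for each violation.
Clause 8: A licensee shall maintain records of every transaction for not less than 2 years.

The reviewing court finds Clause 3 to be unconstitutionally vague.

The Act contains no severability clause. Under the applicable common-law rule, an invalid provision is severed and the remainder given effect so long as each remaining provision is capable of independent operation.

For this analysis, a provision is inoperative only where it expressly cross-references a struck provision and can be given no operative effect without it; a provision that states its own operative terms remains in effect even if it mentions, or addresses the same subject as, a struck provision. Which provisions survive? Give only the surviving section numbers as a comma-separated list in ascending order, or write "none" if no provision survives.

Clause 3 is struck. Clause 5 operates only by reference to Clause 3, so it falls with Clause 3. Clause 7 operates only by reference to Clause 3, so it falls with Clause 3. With no severability clause, the stated default rule severs what cannot stand and enforces each remaining provision that can operate on its own. The provisions still in force are Clause 1, Clause 2, Clause 4, Clause 6, and Clause 8.

1, 2, 4, 6, 8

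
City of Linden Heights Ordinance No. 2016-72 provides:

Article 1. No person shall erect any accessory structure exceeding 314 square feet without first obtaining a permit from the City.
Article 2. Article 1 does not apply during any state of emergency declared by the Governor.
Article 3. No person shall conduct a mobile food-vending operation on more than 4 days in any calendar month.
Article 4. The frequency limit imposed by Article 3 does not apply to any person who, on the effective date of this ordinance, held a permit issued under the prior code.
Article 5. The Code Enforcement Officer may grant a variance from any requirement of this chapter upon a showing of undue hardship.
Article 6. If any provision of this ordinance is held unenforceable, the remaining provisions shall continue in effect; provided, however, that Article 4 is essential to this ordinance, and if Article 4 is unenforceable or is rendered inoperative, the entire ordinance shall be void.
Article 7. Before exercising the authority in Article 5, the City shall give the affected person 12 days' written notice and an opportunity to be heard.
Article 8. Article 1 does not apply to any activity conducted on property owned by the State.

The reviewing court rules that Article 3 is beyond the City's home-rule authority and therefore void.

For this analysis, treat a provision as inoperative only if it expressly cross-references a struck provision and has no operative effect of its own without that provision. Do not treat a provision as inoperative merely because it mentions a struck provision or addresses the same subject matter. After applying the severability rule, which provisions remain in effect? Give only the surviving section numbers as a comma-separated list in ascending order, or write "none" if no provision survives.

Article 3 is struck. Article 4 operates only by reference to Article 3, so it falls with Article 3. Article 6 makes Article 4 an essential term, and Article 4 has been rendered inoperative by the cascade; under Article 6, the entire ordinance is therefore void. No provision of the ordinance survives.

none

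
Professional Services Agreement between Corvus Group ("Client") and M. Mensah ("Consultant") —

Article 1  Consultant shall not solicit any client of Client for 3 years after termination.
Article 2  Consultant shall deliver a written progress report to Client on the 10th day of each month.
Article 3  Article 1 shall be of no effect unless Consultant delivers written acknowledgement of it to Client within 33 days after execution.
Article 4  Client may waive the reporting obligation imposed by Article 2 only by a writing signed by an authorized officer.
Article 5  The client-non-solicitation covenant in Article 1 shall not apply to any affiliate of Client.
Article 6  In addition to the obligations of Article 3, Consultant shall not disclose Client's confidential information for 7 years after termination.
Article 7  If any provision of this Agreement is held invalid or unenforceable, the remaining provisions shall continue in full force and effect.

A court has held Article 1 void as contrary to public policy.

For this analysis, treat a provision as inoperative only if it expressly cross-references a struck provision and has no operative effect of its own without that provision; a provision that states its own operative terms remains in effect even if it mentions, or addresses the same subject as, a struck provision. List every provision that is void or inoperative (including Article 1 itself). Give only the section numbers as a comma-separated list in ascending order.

Article 1 is struck. Article 3 has no operative effect of its own apart from Article 1 and is therefore inoperative. Article 5 has no operative effect of its own apart from Article 1 and is therefore inoperative. Although Article 6 refers to Article 3, its operative terms do not depend on Article 3, so it remains in effect. Under the severability clause in Article 7, the remaining provisions continue in force. Article 2, Article 4, Article 6, and Article 7 remain in effect.

1, 3, 5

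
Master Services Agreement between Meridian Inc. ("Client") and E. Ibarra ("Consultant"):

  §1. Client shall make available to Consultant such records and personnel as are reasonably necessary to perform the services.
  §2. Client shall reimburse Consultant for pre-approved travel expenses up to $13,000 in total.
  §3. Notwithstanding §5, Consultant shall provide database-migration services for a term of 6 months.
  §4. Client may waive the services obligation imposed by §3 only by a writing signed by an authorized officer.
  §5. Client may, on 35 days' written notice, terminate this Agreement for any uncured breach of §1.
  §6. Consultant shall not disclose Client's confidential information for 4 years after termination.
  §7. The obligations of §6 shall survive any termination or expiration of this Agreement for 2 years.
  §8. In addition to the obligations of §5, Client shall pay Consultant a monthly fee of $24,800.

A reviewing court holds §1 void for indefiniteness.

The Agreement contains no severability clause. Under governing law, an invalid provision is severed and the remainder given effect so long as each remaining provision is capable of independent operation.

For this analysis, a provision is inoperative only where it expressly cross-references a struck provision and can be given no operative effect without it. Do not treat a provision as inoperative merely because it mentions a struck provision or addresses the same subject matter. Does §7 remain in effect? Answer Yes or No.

§1 is struck. §5 operates only by reference to §1, so it falls with §1. Although §8 refers to §5, its operative terms do not depend on §5, so it remains in effect. Although §3 refers to §5, its operative terms do not depend on §5, so it remains in effect. With no severability clause, the stated default rule severs what cannot stand and enforces each remaining provision that can operate on its own. The provisions still in force are §2, §3, §4, §6, §7, and §8. §7 is among the surviving provisions, so the answer is yes.

Yes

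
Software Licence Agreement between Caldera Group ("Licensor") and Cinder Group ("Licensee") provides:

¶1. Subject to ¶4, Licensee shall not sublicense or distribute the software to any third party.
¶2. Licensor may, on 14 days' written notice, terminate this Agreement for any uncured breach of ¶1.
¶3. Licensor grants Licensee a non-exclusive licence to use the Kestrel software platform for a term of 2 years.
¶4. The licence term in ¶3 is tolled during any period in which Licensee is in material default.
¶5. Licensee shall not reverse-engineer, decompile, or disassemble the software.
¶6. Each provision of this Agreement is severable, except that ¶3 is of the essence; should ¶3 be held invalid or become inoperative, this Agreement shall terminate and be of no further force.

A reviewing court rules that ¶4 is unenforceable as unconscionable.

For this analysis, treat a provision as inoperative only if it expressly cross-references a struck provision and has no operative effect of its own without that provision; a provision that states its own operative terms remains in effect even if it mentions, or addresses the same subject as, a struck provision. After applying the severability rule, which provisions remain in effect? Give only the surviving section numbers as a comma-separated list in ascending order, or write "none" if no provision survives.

1, 2, 3, 5, 6

¶4 is struck. Although ¶1 refers to ¶4, its operative terms do not depend on ¶4, so it remains in effect. Nothing else in the Agreement is defined by reference to ¶4. ¶6 makes ¶3 an essential term, but ¶3 is unaffected, so the severability proviso in ¶6 preserves the remaining provisions. That leaves ¶1, ¶2, ¶3, ¶5, and ¶6 in effect.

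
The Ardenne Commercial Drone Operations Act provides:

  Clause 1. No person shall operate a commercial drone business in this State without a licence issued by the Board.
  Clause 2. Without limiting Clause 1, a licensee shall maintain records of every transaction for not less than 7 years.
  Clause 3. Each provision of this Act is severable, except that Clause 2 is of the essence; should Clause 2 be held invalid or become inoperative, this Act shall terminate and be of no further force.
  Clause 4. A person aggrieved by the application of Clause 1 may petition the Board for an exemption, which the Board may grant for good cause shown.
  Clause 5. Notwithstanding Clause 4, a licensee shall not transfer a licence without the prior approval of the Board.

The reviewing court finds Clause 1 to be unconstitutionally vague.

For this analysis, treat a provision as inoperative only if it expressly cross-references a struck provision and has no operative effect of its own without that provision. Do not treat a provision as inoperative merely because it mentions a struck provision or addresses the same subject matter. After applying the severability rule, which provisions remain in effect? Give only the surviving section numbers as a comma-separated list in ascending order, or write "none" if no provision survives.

Clause 1 is struck. Clause 4 operates only by reference to Clause 1, so it falls with Clause 1. Although Clause 2 refers to Clause 1, its operative terms do not depend on Clause 1, so it remains in effect. Although Clause 5 refers to Clause 4, its operative terms do not depend on Clause 4, so it remains in effect. Clause 3 makes Clause 2 an essential term, but Clause 2 is unaffected, so the severability proviso in Clause 3 preserves the remaining provisions. Clause 2, Clause 3, and Clause 5 remain in effect.

2, 3, 5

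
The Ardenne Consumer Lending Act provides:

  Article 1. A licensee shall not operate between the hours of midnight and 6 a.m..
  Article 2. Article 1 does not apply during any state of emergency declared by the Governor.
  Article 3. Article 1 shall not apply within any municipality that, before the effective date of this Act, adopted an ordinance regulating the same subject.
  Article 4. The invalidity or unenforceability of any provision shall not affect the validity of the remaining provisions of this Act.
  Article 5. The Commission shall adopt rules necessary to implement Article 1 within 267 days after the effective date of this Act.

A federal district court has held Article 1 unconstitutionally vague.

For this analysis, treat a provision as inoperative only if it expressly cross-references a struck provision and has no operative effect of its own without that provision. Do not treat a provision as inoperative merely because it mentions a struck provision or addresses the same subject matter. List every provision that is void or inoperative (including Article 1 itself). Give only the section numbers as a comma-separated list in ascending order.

Article 1 is struck. Article 2 operates only by reference to Article 1, so it falls with Article 1. The only function of Article 3 is the local-preemption carve-out from Article 1, so it cannot stand once Article 1 is removed. Article 5 operates only by reference to Article 1, so it falls with Article 1. Under the severability clause in Article 4, the remaining provisions continue in force. Only Article 4 remains in effect.

1, 2, 3, 5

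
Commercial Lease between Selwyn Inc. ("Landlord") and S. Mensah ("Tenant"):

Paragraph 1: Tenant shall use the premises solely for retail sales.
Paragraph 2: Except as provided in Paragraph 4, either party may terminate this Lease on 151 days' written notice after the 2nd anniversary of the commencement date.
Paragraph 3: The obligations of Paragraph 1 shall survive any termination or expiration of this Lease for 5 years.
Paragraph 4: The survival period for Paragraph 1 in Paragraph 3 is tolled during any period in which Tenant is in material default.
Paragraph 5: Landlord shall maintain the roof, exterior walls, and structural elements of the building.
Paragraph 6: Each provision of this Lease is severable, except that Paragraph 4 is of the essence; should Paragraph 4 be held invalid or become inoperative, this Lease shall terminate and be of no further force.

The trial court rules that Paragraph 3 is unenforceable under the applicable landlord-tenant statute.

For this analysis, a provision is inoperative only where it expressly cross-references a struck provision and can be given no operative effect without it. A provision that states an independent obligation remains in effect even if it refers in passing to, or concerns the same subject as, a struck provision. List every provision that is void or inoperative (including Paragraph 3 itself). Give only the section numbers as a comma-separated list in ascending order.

1, 2, 3, 4, 5, 6

Paragraph 3 is struck. Paragraph 4 operates only by reference to Paragraph 3, so it falls with Paragraph 3. Paragraph 6 makes Paragraph 4 an essential term, and Paragraph 4 has been rendered inoperative by the cascade; under Paragraph 6, the entire Lease is therefore void. No provision of the Lease survives.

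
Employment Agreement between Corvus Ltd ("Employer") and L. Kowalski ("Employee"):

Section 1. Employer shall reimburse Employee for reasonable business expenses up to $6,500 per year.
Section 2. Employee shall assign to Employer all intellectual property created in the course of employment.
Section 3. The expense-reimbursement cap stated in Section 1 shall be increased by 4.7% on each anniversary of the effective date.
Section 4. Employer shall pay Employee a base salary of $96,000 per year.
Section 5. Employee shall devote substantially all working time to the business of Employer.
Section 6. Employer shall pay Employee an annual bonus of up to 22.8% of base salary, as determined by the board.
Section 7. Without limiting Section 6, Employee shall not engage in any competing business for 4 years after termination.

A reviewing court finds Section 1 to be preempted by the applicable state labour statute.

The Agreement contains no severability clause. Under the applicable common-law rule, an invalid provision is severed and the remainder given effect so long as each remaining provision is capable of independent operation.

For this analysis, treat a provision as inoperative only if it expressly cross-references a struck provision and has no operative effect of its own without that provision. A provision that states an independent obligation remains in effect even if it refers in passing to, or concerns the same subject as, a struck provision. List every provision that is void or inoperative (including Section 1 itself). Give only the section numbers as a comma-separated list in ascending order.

1, 3

Section 1 is struck. Section 3 has no operative effect of its own apart from Section 1 and is therefore inoperative. With no severability clause, the stated default rule severs what cannot stand and enforces each remaining provision that can operate on its own. Section 2, Section 4, Section 5, Section 6, and Section 7 remain in effect.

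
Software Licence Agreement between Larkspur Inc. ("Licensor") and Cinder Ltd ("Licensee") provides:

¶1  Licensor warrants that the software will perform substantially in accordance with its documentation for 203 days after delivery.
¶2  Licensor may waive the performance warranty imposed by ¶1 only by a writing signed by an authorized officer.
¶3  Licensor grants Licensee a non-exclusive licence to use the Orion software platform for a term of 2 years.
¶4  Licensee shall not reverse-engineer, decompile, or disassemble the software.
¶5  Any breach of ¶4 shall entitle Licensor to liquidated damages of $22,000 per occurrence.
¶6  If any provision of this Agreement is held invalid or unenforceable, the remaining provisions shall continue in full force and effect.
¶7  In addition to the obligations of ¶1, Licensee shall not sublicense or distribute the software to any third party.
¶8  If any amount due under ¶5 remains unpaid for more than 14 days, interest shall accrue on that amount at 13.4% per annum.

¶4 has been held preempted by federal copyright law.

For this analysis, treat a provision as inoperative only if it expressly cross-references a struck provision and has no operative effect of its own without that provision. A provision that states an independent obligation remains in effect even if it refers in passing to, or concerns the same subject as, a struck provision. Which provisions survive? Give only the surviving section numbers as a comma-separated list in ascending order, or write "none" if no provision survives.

1, 2, 3, 6, 7

¶4 is struck. ¶5 does nothing except set the liquidated-damages amount by reference to ¶4; with ¶4 gone it has no independent effect and is inoperative. ¶8 operates only by reference to ¶5, so it falls with ¶5. Under the severability clause in ¶6, the remaining provisions continue in force. The provisions still in force are ¶1, ¶2, ¶3, ¶6, and ¶7.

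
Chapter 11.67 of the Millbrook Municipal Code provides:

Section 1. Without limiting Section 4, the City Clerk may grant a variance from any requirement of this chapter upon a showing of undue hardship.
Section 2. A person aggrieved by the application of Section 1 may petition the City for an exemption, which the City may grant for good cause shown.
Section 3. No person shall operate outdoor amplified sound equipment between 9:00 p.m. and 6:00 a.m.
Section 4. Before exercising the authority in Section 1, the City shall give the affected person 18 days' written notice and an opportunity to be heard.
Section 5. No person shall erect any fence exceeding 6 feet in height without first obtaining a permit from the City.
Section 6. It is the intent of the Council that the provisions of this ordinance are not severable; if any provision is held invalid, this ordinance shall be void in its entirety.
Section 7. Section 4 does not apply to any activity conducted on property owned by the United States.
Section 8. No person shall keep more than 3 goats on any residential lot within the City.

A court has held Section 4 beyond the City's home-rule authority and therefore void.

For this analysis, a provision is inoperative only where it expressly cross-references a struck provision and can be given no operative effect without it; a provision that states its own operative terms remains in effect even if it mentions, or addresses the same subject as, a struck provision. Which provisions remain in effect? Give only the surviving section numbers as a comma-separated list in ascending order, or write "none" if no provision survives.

none

Section 4 is struck. Section 7 has no operative effect of its own apart from Section 4 and is therefore inoperative. Section 6 provides that the ordinance is not severable, so the invalidity of any one provision voids the entire ordinance. No provision of the ordinance survives.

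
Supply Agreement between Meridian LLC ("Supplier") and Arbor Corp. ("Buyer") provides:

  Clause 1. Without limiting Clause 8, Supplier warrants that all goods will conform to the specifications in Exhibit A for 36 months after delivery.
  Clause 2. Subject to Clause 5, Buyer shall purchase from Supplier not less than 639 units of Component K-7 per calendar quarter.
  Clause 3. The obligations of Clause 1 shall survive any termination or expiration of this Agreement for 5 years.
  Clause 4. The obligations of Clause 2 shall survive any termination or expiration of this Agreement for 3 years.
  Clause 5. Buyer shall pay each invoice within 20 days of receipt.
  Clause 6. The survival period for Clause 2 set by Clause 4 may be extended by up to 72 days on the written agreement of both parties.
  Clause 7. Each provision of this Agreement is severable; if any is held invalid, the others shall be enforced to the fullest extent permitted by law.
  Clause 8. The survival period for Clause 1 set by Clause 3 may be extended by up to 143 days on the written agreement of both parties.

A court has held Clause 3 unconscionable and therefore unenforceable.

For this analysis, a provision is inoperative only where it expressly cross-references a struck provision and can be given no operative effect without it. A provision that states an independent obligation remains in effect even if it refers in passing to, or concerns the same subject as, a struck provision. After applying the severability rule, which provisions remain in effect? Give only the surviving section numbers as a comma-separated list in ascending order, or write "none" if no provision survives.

Clause 3 is struck. Clause 8 operates only by reference to Clause 3, so it falls with Clause 3. Clause 1 mentions Clause 8 but its own obligation stands independently of Clause 8, so Clause 1 is not affected. Under the severability clause in Clause 7, the remaining provisions continue in force. The provisions still in force are Clause 1, Clause 2, Clause 4, Clause 5, Clause 6, and Clause 7.

1, 2, 4, 5, 6, 7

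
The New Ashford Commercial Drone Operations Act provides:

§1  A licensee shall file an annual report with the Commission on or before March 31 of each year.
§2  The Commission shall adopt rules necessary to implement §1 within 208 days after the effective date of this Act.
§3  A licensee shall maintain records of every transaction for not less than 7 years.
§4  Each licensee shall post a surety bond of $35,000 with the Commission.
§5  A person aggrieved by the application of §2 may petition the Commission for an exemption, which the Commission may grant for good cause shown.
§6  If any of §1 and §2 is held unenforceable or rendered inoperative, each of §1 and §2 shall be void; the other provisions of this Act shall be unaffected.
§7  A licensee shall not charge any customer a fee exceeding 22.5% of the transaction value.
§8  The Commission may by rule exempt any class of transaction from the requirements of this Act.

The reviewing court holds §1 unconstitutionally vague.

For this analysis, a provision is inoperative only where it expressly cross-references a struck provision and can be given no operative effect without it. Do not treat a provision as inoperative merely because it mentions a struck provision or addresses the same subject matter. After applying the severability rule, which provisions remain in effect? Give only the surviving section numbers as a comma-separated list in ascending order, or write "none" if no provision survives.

§1 is struck. §2 merely fixes the rulemaking mandate for §1; with §1 gone it has nothing to operate on and falls away. The only function of §5 is the exemption procedure for §2, so it cannot stand once §2 is removed. §6 declares §1 and §2 mutually dependent; since one of them has fallen, all of them are of no effect. The remainder continues in force under §6. The provisions still in force are §3, §4, §6, §7, and §8.

3, 4, 6, 7, 8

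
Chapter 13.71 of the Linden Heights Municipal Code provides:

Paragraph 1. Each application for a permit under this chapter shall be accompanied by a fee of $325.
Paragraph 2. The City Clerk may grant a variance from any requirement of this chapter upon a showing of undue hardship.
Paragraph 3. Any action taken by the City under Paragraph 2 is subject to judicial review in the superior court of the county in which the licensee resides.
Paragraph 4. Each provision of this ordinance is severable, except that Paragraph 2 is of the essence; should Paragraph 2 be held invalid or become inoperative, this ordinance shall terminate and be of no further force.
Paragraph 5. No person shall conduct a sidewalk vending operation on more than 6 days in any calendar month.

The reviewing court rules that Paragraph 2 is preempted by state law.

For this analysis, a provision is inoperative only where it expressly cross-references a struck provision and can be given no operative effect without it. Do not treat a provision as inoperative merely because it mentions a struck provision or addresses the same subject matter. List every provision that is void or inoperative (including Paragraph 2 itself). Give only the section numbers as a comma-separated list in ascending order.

Paragraph 2 is struck. Paragraph 3 operates only by reference to Paragraph 2, so it falls with Paragraph 2. Paragraph 4 makes Paragraph 2 an essential term, and Paragraph 2 is the provision held invalid; under Paragraph 4, the entire ordinance is therefore void. No provision of the ordinance survives.

1, 2, 3, 4, 5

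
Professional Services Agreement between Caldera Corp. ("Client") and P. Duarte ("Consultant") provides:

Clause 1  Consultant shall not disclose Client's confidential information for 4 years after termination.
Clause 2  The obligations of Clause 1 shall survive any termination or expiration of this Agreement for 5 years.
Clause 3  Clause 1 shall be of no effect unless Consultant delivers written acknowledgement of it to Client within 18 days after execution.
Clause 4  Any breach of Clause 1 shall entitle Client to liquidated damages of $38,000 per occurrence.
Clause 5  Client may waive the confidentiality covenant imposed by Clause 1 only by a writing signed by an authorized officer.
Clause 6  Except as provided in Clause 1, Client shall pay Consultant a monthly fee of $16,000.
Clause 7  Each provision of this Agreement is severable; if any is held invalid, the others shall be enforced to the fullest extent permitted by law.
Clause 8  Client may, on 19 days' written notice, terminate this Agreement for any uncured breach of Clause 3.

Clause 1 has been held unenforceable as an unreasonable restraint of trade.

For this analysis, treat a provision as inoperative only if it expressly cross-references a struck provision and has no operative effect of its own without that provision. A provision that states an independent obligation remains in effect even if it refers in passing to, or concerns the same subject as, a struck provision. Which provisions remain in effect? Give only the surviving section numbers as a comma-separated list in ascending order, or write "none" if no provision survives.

Clause 1 is struck. Clause 2 merely fixes the survival period for Clause 1; with Clause 1 gone it has nothing to operate on and falls away. Clause 3 has no operative effect of its own apart from Clause 1 and is therefore inoperative. Clause 4 operates only by reference to Clause 1, so it falls with Clause 1. Clause 5 merely fixes the waiver condition for Clause 1; with Clause 1 gone it has nothing to operate on and falls away. Clause 8 has no operative effect of its own apart from Clause 3 and is therefore inoperative. Clause 6 mentions Clause 1 but its own obligation stands independently of Clause 1, so Clause 6 is not affected. Under the severability clause in Clause 7, the remaining provisions continue in force. That leaves Clause 6 and Clause 7 in effect.

6, 7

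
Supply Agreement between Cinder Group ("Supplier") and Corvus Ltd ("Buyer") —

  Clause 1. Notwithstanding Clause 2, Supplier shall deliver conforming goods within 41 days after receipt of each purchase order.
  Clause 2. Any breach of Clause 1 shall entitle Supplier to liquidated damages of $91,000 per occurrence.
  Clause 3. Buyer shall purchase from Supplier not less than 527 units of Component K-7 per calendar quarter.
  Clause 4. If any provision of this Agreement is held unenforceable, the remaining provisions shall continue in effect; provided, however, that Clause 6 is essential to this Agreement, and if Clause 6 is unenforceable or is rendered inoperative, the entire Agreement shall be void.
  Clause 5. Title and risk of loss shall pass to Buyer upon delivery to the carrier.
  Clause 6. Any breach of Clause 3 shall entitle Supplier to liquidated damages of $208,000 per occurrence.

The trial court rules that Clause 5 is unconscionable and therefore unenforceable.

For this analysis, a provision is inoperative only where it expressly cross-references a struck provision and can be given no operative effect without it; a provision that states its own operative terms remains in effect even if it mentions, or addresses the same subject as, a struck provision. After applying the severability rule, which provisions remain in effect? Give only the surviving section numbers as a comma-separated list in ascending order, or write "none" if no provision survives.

Clause 5 is struck. No other provision's operative terms depend on Clause 5. Clause 4 makes Clause 6 an essential term, but Clause 6 is unaffected, so the severability proviso in Clause 4 preserves the remaining provisions. Clause 1, Clause 2, Clause 3, Clause 4, and Clause 6 remain in effect.

1, 2, 3, 4, 6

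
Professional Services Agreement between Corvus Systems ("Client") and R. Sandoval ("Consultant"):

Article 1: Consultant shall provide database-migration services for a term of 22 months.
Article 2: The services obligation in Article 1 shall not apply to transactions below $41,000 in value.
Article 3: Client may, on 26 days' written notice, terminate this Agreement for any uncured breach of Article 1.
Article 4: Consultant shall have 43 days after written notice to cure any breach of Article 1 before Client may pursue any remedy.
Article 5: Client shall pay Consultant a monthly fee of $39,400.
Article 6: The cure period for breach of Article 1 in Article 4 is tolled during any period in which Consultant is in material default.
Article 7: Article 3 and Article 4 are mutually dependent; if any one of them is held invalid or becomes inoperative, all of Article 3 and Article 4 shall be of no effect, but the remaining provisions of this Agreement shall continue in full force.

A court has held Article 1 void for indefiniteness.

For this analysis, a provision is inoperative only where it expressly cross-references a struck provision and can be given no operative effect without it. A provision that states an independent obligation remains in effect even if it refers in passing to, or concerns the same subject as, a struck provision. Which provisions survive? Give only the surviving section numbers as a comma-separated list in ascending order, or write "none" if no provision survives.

Article 1 is struck. Article 2 operates only by reference to Article 1, so it falls with Article 1. Article 3 operates only by reference to Article 1, so it falls with Article 1. The only function of Article 4 is the cure period for breach of Article 1, so it cannot stand once Article 1 is removed. Article 6 does nothing except set the tolling of the cure period for breach of Article 1 by reference to Article 4; with Article 4 gone it has no independent effect and is inoperative. Article 7 declares Article 3 and Article 4 mutually dependent; since one of them has fallen, all of them are of no effect. The remainder continues in force under Article 7. Article 5 and Article 7 remain in effect.

5, 7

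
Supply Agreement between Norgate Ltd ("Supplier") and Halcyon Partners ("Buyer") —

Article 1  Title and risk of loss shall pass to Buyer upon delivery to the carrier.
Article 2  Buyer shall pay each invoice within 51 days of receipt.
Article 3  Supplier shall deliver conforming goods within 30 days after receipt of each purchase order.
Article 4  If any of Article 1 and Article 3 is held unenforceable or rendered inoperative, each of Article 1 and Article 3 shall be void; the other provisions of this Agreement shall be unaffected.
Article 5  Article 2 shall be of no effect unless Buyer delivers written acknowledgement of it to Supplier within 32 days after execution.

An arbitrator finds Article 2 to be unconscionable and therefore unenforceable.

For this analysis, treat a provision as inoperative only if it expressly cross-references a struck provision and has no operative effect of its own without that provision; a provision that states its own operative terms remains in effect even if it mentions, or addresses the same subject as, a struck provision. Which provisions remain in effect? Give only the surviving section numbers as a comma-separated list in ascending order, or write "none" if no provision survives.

Article 2 is struck. The only function of Article 5 is the acknowledgement condition for Article 2, so it cannot stand once Article 2 is removed. Article 4 ties Article 1 and Article 3 together, but none of those is affected here; the remaining provisions continue in force under Article 4. The provisions still in force are Article 1, Article 3, and Article 4.

1, 3, 4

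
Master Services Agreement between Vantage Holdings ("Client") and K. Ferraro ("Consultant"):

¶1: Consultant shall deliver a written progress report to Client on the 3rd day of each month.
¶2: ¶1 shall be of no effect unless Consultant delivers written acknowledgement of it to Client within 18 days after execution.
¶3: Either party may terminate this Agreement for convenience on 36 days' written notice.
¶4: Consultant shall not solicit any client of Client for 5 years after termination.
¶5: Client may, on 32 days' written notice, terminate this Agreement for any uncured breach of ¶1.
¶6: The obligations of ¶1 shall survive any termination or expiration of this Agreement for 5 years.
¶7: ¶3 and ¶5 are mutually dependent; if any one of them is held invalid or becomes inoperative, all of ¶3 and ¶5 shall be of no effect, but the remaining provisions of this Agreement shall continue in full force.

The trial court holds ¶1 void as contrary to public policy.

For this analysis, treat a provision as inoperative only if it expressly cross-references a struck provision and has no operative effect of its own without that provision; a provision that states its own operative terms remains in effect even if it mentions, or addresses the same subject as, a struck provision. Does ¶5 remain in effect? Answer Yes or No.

¶1 is struck. ¶2 has no operative effect of its own apart from ¶1 and is therefore inoperative. ¶5 merely fixes the termination right for breach of ¶1; with ¶1 gone it has nothing to operate on and falls away. ¶6 has no operative effect of its own apart from ¶1 and is therefore inoperative. ¶7 declares ¶3 and ¶5 mutually dependent; since one of them has fallen, all of them are of no effect. That brings down ¶3 as well. The remainder continues in force under ¶7. The provisions still in force are ¶4 and ¶7. ¶5 is among the inoperative provisions, so the answer is no.

No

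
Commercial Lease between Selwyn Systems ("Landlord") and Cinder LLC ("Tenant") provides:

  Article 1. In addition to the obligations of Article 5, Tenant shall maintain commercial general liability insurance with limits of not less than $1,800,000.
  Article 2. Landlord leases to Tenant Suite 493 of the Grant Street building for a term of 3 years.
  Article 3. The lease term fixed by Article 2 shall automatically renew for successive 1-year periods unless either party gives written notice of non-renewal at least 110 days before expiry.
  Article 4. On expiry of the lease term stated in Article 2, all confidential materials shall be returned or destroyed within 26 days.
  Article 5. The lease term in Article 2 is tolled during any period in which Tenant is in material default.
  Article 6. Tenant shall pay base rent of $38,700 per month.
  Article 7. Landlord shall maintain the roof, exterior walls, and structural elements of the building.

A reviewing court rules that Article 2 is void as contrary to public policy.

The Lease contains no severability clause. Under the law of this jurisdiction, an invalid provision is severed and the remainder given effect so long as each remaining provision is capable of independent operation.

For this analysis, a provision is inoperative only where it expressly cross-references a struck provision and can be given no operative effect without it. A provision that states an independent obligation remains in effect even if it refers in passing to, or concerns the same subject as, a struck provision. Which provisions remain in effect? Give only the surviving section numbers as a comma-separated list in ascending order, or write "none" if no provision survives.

Article 2 is struck. Article 3 does nothing except set the renewal of the lease term by reference to Article 2; with Article 2 gone it has no independent effect and is inoperative. The only function of Article 4 is the return obligation tied to Article 2, so it cannot stand once Article 2 is removed. The whole of Article 5 is the tolling of the lease term, defined by reference to Article 2, so Article 5 cannot stand once Article 2 is removed. Although Article 1 refers to Article 5, its operative terms do not depend on Article 5, so it remains in effect. With no severability clause, the stated default rule severs what cannot stand and enforces each remaining provision that can operate on its own. Article 1, Article 6, and Article 7 remain in effect.

1, 6, 7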